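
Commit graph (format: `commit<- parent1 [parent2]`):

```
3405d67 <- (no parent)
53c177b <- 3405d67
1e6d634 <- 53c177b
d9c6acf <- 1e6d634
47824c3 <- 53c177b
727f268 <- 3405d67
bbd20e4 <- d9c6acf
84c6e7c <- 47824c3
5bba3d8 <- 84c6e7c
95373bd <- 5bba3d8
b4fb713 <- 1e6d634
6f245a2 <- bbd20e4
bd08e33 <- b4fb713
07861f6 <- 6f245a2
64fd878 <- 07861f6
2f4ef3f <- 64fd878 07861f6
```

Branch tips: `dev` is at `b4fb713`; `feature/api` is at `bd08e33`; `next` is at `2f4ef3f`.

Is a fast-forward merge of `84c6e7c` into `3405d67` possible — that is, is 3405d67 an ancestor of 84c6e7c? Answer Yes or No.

A fast-forward from 3405d67 to 84c6e7c is possible iff 3405d67 is an ancestor of 84c6e7c.
Ancestors of 84c6e7c: {3405d67, 47824c3, 53c177b, 84c6e7c}.
3405d67 is among them, so fast-forward is possible.

Yes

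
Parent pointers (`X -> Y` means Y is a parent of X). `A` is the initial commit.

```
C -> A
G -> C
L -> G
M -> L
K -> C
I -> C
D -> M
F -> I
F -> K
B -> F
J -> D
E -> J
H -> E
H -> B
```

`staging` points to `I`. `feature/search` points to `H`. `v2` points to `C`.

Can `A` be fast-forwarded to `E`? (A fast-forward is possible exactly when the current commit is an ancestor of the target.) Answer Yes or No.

Yes

A fast-forward from A to E is possible iff A is an ancestor of E.
Ancestors of E: {A, C, D, E, G, J, L, M}.
A is among them, so fast-forward is possible.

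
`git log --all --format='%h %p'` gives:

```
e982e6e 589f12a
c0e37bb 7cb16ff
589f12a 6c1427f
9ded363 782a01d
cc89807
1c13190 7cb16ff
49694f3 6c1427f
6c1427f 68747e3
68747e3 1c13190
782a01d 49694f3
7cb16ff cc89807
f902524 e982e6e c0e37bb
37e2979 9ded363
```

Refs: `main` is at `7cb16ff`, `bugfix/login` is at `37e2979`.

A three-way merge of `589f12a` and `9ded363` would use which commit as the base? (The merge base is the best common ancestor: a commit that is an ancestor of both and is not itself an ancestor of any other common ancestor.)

6c1427f

Ancestors of 589f12a: {1c13190, 589f12a, 68747e3, 6c1427f, 7cb16ff, cc89807}.
Ancestors of 9ded363: {1c13190, 49694f3, 68747e3, 6c1427f, 782a01d, 7cb16ff, 9ded363, cc89807}.
Common ancestors: {1c13190, 68747e3, 6c1427f, 7cb16ff, cc89807}.
Among these, 6c1427f is not an ancestor of any other common ancestor — it is the merge base.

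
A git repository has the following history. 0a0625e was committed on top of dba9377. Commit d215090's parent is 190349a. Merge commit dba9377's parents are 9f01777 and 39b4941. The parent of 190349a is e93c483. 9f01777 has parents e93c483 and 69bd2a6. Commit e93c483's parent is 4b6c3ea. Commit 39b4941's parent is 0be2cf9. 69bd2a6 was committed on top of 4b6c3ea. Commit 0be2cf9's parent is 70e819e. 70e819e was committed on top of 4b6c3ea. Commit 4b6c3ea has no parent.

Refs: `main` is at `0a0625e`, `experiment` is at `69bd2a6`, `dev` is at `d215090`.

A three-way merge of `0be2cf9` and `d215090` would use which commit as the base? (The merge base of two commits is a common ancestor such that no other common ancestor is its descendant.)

Ancestors of 0be2cf9: {0be2cf9, 4b6c3ea, 70e819e}.
Ancestors of d215090: {190349a, 4b6c3ea, d215090, e93c483}.
Common ancestors: {4b6c3ea}.
The only common ancestor is 4b6c3ea, so it is the merge base.

4b6c3ea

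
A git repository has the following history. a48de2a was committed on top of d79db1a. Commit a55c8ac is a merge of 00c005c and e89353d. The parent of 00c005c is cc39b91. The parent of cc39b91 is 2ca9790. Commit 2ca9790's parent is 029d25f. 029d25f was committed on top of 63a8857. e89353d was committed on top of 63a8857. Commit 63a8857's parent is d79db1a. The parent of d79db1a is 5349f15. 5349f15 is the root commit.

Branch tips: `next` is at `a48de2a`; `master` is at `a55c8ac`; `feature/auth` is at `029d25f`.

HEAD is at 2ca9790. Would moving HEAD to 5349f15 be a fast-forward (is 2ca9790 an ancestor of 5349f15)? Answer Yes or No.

No

A fast-forward from 2ca9790 to 5349f15 is possible iff 2ca9790 is an ancestor of 5349f15.
Ancestors of 5349f15: {5349f15}.
2ca9790 is not among them, so fast-forward is not possible.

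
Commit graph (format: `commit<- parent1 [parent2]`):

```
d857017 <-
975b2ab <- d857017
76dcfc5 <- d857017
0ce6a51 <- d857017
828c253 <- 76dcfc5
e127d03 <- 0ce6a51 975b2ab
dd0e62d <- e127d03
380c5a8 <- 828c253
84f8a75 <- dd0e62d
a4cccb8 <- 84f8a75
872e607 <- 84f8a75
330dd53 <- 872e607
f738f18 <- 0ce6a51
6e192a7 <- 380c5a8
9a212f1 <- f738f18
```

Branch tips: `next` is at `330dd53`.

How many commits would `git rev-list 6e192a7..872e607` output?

Reachable from 872e607: {0ce6a51, 84f8a75, 872e607, 975b2ab, d857017, dd0e62d, e127d03}.
Reachable from 6e192a7: {380c5a8, 6e192a7, 76dcfc5, 828c253, d857017}.
In 872e607's history but not 6e192a7's: {0ce6a51, 84f8a75, 872e607, 975b2ab, dd0e62d, e127d03} — 6 commits.

6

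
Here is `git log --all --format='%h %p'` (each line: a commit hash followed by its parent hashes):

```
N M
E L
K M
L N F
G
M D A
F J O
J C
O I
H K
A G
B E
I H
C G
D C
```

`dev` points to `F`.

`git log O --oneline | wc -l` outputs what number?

Walking parent pointers from O: reachable set = {A, C, D, G, H, I, K, M, O}.
That is 9 commits.

9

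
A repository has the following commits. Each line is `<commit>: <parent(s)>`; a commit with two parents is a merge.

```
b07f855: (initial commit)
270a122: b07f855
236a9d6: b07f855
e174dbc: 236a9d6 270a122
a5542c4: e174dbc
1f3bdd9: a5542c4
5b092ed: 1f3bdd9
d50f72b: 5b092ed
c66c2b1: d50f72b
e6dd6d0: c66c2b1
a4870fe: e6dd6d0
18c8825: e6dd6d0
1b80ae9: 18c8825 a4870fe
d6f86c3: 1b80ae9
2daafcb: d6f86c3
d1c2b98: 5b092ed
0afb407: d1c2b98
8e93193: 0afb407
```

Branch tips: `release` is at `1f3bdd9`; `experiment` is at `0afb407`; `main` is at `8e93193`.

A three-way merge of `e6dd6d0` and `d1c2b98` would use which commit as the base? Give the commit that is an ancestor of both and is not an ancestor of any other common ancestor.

Ancestors of e6dd6d0: {1f3bdd9, 236a9d6, 270a122, 5b092ed, a5542c4, b07f855, c66c2b1, d50f72b, e174dbc, e6dd6d0}.
Ancestors of d1c2b98: {1f3bdd9, 236a9d6, 270a122, 5b092ed, a5542c4, b07f855, d1c2b98, e174dbc}.
Common ancestors: {1f3bdd9, 236a9d6, 270a122, 5b092ed, a5542c4, b07f855, e174dbc}.
Among these, 5b092ed is not an ancestor of any other common ancestor — it is the merge base.

5b092ed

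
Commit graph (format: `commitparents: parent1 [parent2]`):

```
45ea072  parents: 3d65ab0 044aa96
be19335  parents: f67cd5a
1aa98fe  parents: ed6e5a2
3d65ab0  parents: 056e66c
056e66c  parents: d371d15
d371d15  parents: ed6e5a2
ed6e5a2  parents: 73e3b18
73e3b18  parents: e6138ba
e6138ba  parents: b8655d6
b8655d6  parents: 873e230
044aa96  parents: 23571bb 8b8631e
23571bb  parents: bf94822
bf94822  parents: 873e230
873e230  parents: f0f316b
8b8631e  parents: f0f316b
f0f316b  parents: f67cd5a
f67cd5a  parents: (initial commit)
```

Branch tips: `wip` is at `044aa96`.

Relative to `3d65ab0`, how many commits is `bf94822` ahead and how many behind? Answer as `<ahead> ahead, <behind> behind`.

Reachable from bf94822: {873e230, bf94822, f0f316b, f67cd5a}.
Reachable from 3d65ab0: {056e66c, 3d65ab0, 73e3b18, 873e230, b8655d6, d371d15, e6138ba, ed6e5a2, f0f316b, f67cd5a}.
Only in bf94822's history (ahead): {bf94822} — 1.
Only in 3d65ab0's history (behind): {056e66c, 3d65ab0, 73e3b18, b8655d6, d371d15, e6138ba, ed6e5a2} — 7.

1 ahead, 7 behind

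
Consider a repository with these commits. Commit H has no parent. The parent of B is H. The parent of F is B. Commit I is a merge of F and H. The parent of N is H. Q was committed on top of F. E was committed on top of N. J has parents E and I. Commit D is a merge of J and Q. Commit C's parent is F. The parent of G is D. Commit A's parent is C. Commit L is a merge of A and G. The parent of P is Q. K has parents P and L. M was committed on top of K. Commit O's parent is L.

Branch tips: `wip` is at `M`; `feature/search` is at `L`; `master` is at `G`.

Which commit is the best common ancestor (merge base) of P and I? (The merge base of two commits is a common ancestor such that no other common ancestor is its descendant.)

Ancestors of P: {B, F, H, P, Q}.
Ancestors of I: {B, F, H, I}.
Common ancestors: {B, F, H}.
Among these, F is not an ancestor of any other common ancestor — it is the merge base.

F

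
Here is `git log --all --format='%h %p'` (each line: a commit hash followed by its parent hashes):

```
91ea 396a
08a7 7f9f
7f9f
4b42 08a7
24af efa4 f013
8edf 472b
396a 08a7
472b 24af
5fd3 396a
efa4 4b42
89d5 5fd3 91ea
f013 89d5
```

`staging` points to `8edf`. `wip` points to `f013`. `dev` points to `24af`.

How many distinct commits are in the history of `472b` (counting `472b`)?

Walking parent pointers from 472b: reachable set = {08a7, 24af, 396a, 472b, 4b42, 5fd3, 7f9f, 89d5, 91ea, efa4, f013}.
That is 11 commits.

11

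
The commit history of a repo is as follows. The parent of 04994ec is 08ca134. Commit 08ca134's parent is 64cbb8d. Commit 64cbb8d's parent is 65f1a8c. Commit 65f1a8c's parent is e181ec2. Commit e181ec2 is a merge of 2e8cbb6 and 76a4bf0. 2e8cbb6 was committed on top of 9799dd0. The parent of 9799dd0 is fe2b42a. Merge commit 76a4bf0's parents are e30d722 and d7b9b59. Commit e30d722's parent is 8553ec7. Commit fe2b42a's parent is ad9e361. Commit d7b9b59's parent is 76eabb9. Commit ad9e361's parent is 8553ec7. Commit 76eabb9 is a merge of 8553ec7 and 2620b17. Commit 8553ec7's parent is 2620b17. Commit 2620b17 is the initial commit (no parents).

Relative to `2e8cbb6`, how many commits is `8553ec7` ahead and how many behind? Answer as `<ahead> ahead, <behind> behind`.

Reachable from 8553ec7: {2620b17, 8553ec7}.
Reachable from 2e8cbb6: {2620b17, 2e8cbb6, 8553ec7, 9799dd0, ad9e361, fe2b42a}.
Only in 8553ec7's history (ahead): {} — 0.
Only in 2e8cbb6's history (behind): {2e8cbb6, 9799dd0, ad9e361, fe2b42a} — 4.

0 ahead, 4 behind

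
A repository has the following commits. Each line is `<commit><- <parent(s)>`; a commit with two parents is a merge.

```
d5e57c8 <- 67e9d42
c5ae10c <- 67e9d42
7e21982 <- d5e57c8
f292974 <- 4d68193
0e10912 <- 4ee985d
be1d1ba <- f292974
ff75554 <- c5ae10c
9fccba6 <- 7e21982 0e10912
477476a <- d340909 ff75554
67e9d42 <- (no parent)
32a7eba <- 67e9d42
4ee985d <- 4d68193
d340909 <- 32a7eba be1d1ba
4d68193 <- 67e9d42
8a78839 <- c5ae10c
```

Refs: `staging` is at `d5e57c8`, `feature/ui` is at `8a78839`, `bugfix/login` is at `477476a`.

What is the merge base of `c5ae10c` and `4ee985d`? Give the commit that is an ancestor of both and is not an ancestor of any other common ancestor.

Ancestors of c5ae10c: {67e9d42, c5ae10c}.
Ancestors of 4ee985d: {4d68193, 4ee985d, 67e9d42}.
Common ancestors: {67e9d42}.
The only common ancestor is 67e9d42, so it is the merge base.

67e9d42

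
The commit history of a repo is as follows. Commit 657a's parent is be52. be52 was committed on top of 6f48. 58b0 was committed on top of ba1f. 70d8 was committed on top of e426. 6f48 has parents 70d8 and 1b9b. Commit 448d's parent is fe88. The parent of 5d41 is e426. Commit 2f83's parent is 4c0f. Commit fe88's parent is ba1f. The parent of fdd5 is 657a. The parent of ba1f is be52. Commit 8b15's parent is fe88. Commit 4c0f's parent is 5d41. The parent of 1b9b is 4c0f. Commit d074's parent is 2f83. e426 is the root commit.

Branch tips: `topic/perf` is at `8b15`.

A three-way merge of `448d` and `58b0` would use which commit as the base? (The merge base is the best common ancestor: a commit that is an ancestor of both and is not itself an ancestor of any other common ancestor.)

Ancestors of 448d: {1b9b, 448d, 4c0f, 5d41, 6f48, 70d8, ba1f, be52, e426, fe88}.
Ancestors of 58b0: {1b9b, 4c0f, 58b0, 5d41, 6f48, 70d8, ba1f, be52, e426}.
Common ancestors: {1b9b, 4c0f, 5d41, 6f48, 70d8, ba1f, be52, e426}.
Among these, ba1f is not an ancestor of any other common ancestor — it is the merge base.

ba1f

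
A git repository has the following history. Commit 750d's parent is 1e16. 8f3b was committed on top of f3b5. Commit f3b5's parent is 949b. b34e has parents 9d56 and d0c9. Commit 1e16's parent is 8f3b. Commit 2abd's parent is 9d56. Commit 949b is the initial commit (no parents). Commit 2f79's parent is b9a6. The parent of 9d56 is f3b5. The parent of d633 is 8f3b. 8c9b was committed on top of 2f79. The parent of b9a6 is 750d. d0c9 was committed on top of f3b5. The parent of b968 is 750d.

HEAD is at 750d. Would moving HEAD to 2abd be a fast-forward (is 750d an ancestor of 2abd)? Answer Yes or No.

No

A fast-forward from 750d to 2abd is possible iff 750d is an ancestor of 2abd.
Ancestors of 2abd: {2abd, 949b, 9d56, f3b5}.
750d is not among them, so fast-forward is not possible.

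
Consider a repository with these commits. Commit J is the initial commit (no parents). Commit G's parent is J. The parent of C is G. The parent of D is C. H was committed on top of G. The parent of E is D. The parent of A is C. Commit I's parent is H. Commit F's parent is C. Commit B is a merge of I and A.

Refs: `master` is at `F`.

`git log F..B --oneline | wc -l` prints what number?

Reachable from B: {A, B, C, G, H, I, J}.
Reachable from F: {C, F, G, J}.
In B's history but not F's: {A, B, H, I} — 4 commits.

4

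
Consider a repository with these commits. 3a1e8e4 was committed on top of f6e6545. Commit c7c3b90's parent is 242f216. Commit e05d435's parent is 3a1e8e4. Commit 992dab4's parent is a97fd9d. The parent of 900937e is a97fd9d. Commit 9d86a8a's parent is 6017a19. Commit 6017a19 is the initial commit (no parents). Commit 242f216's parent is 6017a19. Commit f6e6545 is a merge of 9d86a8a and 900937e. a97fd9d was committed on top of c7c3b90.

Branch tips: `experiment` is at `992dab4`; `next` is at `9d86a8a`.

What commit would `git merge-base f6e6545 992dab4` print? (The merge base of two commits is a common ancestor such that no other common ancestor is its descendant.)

a97fd9d

Ancestors of f6e6545: {242f216, 6017a19, 900937e, 9d86a8a, a97fd9d, c7c3b90, f6e6545}.
Ancestors of 992dab4: {242f216, 6017a19, 992dab4, a97fd9d, c7c3b90}.
Common ancestors: {242f216, 6017a19, a97fd9d, c7c3b90}.
Among these, a97fd9d is not an ancestor of any other common ancestor — it is the merge base.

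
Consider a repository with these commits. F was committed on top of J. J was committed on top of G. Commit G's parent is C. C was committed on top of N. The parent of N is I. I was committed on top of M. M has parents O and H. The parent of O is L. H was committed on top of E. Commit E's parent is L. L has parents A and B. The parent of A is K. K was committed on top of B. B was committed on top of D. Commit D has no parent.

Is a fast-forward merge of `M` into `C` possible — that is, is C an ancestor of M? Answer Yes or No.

No

A fast-forward from C to M is possible iff C is an ancestor of M.
Ancestors of M: {A, B, D, E, H, K, L, M, O}.
C is not among them, so fast-forward is not possible.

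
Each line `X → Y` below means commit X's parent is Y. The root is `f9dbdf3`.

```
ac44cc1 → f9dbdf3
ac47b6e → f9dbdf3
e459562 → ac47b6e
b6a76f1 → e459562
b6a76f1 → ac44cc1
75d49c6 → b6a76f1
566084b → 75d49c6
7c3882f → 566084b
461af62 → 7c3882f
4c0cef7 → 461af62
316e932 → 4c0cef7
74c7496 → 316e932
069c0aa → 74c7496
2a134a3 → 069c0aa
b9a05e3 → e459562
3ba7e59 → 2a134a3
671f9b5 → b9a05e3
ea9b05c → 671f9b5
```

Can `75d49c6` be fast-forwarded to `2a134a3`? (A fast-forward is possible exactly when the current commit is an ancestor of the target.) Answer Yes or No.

Yes

A fast-forward from 75d49c6 to 2a134a3 is possible iff 75d49c6 is an ancestor of 2a134a3.
Ancestors of 2a134a3: {069c0aa, 2a134a3, 316e932, 461af62, 4c0cef7, 566084b, 74c7496, 75d49c6, 7c3882f, ac44cc1, ac47b6e, b6a76f1, e459562, f9dbdf3}.
75d49c6 is among them, so fast-forward is possible.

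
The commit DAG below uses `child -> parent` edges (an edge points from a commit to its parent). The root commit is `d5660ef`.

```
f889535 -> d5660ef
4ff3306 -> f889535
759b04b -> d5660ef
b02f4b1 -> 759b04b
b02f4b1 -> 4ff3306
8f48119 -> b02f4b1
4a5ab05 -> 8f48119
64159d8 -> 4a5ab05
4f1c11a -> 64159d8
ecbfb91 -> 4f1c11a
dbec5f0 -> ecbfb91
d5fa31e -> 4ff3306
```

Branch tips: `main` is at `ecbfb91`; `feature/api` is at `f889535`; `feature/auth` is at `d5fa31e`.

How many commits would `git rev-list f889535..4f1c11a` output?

Reachable from 4f1c11a: {4a5ab05, 4f1c11a, 4ff3306, 64159d8, 759b04b, 8f48119, b02f4b1, d5660ef, f889535}.
Reachable from f889535: {d5660ef, f889535}.
In 4f1c11a's history but not f889535's: {4a5ab05, 4f1c11a, 4ff3306, 64159d8, 759b04b, 8f48119, b02f4b1} — 7 commits.

7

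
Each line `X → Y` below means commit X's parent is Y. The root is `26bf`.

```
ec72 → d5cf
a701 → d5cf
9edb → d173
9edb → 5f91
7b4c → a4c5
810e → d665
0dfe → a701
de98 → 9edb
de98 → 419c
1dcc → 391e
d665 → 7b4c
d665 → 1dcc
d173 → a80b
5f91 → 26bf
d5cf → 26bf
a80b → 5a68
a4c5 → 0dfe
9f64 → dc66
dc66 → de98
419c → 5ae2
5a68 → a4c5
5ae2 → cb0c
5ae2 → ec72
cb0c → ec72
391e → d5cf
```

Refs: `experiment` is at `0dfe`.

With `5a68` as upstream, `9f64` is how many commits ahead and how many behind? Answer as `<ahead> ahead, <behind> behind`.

Reachable from 9f64: {0dfe, 26bf, 419c, 5a68, 5ae2, 5f91, 9edb, 9f64, a4c5, a701, a80b, cb0c, d173, d5cf, dc66, de98, ec72}.
Reachable from 5a68: {0dfe, 26bf, 5a68, a4c5, a701, d5cf}.
Only in 9f64's history (ahead): {419c, 5ae2, 5f91, 9edb, 9f64, a80b, cb0c, d173, dc66, de98, ec72} — 11.
Only in 5a68's history (behind): {} — 0.

11 ahead, 0 behind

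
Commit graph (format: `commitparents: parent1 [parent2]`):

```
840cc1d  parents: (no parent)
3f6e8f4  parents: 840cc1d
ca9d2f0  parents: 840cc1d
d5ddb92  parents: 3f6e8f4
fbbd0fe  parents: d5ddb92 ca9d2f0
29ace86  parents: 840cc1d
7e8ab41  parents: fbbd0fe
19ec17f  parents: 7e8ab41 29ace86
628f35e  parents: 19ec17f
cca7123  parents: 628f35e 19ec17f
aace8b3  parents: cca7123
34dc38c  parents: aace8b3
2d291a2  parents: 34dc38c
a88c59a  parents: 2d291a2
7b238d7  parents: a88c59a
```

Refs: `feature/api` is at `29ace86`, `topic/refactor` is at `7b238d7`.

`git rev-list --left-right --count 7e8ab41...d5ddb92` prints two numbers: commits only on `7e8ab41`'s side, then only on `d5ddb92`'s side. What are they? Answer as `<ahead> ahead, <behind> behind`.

Reachable from 7e8ab41: {3f6e8f4, 7e8ab41, 840cc1d, ca9d2f0, d5ddb92, fbbd0fe}.
Reachable from d5ddb92: {3f6e8f4, 840cc1d, d5ddb92}.
Only in 7e8ab41's history (ahead): {7e8ab41, ca9d2f0, fbbd0fe} — 3.
Only in d5ddb92's history (behind): {} — 0.

3 ahead, 0 behind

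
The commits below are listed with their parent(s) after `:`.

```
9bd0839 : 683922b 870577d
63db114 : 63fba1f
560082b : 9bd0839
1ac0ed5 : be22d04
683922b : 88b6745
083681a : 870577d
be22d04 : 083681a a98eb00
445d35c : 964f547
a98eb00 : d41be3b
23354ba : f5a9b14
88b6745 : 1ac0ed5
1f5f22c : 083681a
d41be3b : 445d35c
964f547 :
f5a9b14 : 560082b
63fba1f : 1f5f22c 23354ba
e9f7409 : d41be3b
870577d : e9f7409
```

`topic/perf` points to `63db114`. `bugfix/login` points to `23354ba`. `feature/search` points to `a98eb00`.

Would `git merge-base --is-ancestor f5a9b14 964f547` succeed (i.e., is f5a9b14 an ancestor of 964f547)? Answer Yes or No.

No

Ancestors of 964f547: {964f547}.
f5a9b14 is not in that set, so it is not an ancestor of 964f547.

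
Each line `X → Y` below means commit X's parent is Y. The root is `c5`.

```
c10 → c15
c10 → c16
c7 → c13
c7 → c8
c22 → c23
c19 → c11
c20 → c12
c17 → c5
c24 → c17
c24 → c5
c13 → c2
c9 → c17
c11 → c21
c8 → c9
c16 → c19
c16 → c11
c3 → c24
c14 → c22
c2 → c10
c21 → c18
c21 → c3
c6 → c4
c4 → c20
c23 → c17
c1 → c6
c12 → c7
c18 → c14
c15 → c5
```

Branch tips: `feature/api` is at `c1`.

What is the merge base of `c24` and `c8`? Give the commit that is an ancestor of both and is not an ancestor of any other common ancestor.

c17

Ancestors of c24: {c17, c24, c5}.
Ancestors of c8: {c17, c5, c8, c9}.
Common ancestors: {c17, c5}.
Among these, c17 is not an ancestor of any other common ancestor — it is the merge base.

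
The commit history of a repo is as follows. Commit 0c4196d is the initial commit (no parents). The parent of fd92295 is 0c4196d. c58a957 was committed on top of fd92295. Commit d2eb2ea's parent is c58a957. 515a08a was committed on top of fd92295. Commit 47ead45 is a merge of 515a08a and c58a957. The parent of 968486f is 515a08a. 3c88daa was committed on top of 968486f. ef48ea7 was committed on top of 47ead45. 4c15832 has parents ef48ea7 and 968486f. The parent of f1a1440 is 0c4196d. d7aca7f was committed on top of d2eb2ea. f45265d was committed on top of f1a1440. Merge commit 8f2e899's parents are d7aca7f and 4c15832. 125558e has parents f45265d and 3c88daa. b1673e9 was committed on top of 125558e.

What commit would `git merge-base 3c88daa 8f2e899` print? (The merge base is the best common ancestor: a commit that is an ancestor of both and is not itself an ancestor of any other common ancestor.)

968486f

Ancestors of 3c88daa: {0c4196d, 3c88daa, 515a08a, 968486f, fd92295}.
Ancestors of 8f2e899: {0c4196d, 47ead45, 4c15832, 515a08a, 8f2e899, 968486f, c58a957, d2eb2ea, d7aca7f, ef48ea7, fd92295}.
Common ancestors: {0c4196d, 515a08a, 968486f, fd92295}.
Among these, 968486f is not an ancestor of any other common ancestor — it is the merge base.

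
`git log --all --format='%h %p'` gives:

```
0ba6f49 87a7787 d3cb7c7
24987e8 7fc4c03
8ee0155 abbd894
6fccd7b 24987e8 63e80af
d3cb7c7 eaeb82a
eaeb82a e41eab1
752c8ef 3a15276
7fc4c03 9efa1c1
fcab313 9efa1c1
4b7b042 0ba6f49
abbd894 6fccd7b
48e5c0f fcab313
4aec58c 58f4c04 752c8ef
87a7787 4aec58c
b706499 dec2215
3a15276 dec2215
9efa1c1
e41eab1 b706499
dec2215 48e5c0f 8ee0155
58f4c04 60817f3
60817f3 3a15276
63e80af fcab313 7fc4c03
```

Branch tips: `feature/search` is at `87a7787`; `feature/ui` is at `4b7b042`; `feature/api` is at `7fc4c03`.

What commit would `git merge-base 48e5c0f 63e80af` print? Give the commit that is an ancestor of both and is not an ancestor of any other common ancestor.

fcab313

Ancestors of 48e5c0f: {48e5c0f, 9efa1c1, fcab313}.
Ancestors of 63e80af: {63e80af, 7fc4c03, 9efa1c1, fcab313}.
Common ancestors: {9efa1c1, fcab313}.
Among these, fcab313 is not an ancestor of any other common ancestor — it is the merge base.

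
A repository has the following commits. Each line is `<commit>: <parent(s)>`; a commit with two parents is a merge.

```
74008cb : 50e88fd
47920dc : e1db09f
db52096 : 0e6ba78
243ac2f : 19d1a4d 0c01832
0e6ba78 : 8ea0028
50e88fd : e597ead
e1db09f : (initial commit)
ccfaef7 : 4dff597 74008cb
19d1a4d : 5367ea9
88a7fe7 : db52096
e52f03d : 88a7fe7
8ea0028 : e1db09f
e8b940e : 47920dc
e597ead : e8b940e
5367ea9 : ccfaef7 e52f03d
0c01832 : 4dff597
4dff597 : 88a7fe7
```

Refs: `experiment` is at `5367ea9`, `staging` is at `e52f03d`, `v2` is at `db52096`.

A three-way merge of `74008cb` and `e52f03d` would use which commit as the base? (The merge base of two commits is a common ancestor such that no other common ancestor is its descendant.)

e1db09f

Ancestors of 74008cb: {47920dc, 50e88fd, 74008cb, e1db09f, e597ead, e8b940e}.
Ancestors of e52f03d: {0e6ba78, 88a7fe7, 8ea0028, db52096, e1db09f, e52f03d}.
Common ancestors: {e1db09f}.
The only common ancestor is e1db09f, so it is the merge base.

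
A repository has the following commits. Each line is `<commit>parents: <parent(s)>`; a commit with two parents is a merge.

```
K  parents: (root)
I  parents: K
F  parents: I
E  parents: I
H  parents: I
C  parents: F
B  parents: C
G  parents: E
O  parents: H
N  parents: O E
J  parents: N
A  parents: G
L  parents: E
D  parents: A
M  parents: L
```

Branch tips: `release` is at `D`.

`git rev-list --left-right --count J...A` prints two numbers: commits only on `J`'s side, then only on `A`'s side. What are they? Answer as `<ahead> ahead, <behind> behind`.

4 ahead, 2 behind

Reachable from J: {E, H, I, J, K, N, O}.
Reachable from A: {A, E, G, I, K}.
Only in J's history (ahead): {H, J, N, O} — 4.
Only in A's history (behind): {A, G} — 2.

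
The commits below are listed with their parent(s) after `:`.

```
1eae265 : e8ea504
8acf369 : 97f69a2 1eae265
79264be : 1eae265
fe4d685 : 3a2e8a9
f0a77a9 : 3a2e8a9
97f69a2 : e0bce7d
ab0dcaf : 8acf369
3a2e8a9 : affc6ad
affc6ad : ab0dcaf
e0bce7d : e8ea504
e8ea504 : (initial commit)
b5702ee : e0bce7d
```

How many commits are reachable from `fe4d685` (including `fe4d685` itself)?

9

Walking parent pointers from fe4d685: reachable set = {1eae265, 3a2e8a9, 8acf369, 97f69a2, ab0dcaf, affc6ad, e0bce7d, e8ea504, fe4d685}.
That is 9 commits.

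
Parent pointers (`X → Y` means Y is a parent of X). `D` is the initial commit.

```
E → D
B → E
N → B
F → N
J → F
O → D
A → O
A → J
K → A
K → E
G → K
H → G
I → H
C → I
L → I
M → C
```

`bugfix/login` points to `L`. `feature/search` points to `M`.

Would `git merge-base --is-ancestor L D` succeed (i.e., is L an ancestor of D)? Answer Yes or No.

No

Ancestors of D: {D}.
L is not in that set, so it is not an ancestor of D.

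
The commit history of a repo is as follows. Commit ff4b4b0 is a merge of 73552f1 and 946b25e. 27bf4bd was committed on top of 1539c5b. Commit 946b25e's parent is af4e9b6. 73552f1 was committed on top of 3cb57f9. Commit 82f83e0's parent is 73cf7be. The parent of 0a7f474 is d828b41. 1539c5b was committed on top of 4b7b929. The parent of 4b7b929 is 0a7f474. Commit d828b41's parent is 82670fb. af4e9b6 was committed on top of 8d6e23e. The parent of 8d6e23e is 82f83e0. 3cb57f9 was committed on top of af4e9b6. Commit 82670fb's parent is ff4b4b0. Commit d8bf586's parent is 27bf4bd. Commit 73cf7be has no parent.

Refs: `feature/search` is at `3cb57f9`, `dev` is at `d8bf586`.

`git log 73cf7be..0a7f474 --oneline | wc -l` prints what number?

Reachable from 0a7f474: {0a7f474, 3cb57f9, 73552f1, 73cf7be, 82670fb, 82f83e0, 8d6e23e, 946b25e, af4e9b6, d828b41, ff4b4b0}.
Reachable from 73cf7be: {73cf7be}.
In 0a7f474's history but not 73cf7be's: {0a7f474, 3cb57f9, 73552f1, 82670fb, 82f83e0, 8d6e23e, 946b25e, af4e9b6, d828b41, ff4b4b0} — 10 commits.

10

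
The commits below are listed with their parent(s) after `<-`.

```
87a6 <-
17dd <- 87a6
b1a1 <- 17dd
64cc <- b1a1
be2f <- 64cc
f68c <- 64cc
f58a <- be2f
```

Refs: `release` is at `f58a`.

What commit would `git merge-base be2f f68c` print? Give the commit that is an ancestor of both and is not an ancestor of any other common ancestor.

64cc

Ancestors of be2f: {17dd, 64cc, 87a6, b1a1, be2f}.
Ancestors of f68c: {17dd, 64cc, 87a6, b1a1, f68c}.
Common ancestors: {17dd, 64cc, 87a6, b1a1}.
Among these, 64cc is not an ancestor of any other common ancestor — it is the merge base.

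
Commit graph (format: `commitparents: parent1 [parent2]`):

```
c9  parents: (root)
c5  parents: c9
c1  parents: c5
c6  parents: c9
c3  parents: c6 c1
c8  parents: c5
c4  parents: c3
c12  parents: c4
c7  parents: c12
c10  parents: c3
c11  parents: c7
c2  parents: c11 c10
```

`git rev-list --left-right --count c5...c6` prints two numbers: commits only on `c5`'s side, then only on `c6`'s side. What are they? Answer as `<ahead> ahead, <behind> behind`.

Reachable from c5: {c5, c9}.
Reachable from c6: {c6, c9}.
Only in c5's history (ahead): {c5} — 1.
Only in c6's history (behind): {c6} — 1.

1 ahead, 1 behind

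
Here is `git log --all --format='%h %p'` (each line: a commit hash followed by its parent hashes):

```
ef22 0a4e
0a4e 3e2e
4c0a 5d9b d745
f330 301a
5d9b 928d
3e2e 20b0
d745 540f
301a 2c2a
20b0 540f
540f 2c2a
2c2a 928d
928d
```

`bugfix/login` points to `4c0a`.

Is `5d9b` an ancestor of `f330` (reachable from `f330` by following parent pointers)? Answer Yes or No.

No

Ancestors of f330: {2c2a, 301a, 928d, f330}.
5d9b is not in that set, so it is not an ancestor of f330.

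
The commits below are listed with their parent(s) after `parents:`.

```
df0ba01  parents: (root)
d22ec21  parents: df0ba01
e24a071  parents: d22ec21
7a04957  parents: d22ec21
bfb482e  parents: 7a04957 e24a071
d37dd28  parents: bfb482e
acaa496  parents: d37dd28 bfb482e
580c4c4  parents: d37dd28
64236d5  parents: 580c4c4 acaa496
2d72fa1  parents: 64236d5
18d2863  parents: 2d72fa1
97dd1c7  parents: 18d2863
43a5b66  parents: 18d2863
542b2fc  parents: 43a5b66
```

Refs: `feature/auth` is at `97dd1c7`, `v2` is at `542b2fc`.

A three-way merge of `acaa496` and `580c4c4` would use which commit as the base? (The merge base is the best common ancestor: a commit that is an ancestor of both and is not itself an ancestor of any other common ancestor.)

Ancestors of acaa496: {7a04957, acaa496, bfb482e, d22ec21, d37dd28, df0ba01, e24a071}.
Ancestors of 580c4c4: {580c4c4, 7a04957, bfb482e, d22ec21, d37dd28, df0ba01, e24a071}.
Common ancestors: {7a04957, bfb482e, d22ec21, d37dd28, df0ba01, e24a071}.
Among these, d37dd28 is not an ancestor of any other common ancestor — it is the merge base.

d37dd28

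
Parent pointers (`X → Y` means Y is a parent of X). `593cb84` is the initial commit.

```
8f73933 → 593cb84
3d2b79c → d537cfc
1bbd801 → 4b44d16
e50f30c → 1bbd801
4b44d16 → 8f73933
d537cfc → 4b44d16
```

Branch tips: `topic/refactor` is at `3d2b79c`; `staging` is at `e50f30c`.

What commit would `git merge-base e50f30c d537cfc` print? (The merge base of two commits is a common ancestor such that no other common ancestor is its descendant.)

Ancestors of e50f30c: {1bbd801, 4b44d16, 593cb84, 8f73933, e50f30c}.
Ancestors of d537cfc: {4b44d16, 593cb84, 8f73933, d537cfc}.
Common ancestors: {4b44d16, 593cb84, 8f73933}.
Among these, 4b44d16 is not an ancestor of any other common ancestor — it is the merge base.

4b44d16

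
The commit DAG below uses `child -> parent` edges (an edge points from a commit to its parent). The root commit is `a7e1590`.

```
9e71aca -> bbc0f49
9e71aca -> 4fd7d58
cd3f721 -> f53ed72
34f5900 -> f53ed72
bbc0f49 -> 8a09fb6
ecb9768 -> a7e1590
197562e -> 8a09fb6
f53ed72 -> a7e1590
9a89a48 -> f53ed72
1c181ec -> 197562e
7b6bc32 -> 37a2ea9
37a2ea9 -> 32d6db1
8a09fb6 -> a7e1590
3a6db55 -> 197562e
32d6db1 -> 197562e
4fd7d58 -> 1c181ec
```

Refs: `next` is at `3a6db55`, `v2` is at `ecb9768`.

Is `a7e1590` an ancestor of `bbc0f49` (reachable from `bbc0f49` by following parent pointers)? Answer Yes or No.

Ancestors of bbc0f49 (commits reachable by following parents): {8a09fb6, a7e1590, bbc0f49}.
a7e1590 is in that set, so it is an ancestor of bbc0f49.

Yes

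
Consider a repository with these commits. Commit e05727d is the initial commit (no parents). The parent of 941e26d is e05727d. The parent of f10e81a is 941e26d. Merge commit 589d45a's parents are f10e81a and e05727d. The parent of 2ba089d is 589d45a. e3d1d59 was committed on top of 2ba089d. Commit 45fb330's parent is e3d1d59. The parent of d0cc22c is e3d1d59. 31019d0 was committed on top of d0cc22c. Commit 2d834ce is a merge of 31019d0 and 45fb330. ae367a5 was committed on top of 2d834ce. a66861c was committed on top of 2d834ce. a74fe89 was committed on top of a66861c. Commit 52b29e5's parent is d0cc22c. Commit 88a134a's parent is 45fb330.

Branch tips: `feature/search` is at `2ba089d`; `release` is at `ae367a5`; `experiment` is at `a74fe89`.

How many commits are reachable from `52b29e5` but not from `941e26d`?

Reachable from 52b29e5: {2ba089d, 52b29e5, 589d45a, 941e26d, d0cc22c, e05727d, e3d1d59, f10e81a}.
Reachable from 941e26d: {941e26d, e05727d}.
In 52b29e5's history but not 941e26d's: {2ba089d, 52b29e5, 589d45a, d0cc22c, e3d1d59, f10e81a} — 6 commits.

6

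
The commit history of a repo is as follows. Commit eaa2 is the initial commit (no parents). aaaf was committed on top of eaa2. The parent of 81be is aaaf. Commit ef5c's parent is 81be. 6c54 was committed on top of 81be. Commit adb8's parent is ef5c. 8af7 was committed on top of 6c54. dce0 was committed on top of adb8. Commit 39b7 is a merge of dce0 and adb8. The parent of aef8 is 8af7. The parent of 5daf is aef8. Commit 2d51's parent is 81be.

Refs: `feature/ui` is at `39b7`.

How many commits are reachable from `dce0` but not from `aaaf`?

Reachable from dce0: {81be, aaaf, adb8, dce0, eaa2, ef5c}.
Reachable from aaaf: {aaaf, eaa2}.
In dce0's history but not aaaf's: {81be, adb8, dce0, ef5c} — 4 commits.

4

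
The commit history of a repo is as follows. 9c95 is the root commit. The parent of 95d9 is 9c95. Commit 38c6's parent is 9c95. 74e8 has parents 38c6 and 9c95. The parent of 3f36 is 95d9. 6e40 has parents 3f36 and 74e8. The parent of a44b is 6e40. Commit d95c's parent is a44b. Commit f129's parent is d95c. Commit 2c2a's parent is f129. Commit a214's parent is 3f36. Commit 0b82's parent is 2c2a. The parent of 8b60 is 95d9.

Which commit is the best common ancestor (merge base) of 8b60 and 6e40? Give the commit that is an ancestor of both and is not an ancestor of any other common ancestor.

95d9

Ancestors of 8b60: {8b60, 95d9, 9c95}.
Ancestors of 6e40: {38c6, 3f36, 6e40, 74e8, 95d9, 9c95}.
Common ancestors: {95d9, 9c95}.
Among these, 95d9 is not an ancestor of any other common ancestor — it is the merge base.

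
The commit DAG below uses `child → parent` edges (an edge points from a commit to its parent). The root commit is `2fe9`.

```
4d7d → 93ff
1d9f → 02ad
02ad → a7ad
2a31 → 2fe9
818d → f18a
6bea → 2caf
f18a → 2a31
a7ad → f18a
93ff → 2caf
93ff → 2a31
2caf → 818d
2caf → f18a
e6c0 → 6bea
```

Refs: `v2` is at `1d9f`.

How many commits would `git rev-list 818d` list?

Walking parent pointers from 818d: reachable set = {2a31, 2fe9, 818d, f18a}.
That is 4 commits.

4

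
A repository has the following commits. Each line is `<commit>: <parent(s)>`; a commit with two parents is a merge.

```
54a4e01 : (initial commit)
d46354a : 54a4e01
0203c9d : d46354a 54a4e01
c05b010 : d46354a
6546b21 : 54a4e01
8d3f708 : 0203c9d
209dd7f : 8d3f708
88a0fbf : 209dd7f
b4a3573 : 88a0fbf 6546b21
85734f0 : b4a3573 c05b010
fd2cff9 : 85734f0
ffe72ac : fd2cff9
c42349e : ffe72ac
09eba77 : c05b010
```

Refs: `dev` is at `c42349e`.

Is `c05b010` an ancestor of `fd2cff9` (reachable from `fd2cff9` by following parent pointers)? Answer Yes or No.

Ancestors of fd2cff9 (commits reachable by following parents): {0203c9d, 209dd7f, 54a4e01, 6546b21, 85734f0, 88a0fbf, 8d3f708, b4a3573, c05b010, d46354a, fd2cff9}.
c05b010 is in that set, so it is an ancestor of fd2cff9.

Yes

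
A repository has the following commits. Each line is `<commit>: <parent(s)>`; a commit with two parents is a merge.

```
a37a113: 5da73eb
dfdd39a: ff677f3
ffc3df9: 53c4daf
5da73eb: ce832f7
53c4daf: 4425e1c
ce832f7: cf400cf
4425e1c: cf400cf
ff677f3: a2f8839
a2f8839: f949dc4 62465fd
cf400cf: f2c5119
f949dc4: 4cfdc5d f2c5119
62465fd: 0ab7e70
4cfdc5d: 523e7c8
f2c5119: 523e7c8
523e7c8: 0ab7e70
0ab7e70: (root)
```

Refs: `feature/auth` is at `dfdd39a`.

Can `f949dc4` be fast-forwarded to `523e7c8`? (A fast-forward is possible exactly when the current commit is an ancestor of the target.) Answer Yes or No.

A fast-forward from f949dc4 to 523e7c8 is possible iff f949dc4 is an ancestor of 523e7c8.
Ancestors of 523e7c8: {0ab7e70, 523e7c8}.
f949dc4 is not among them, so fast-forward is not possible.

No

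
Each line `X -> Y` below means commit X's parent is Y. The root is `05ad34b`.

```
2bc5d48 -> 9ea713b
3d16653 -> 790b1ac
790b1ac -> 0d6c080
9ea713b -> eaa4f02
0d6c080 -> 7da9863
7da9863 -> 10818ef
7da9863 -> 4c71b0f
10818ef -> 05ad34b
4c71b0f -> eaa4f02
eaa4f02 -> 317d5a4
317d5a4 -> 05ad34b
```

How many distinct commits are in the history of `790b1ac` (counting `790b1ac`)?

Walking parent pointers from 790b1ac: reachable set = {05ad34b, 0d6c080, 10818ef, 317d5a4, 4c71b0f, 790b1ac, 7da9863, eaa4f02}.
That is 8 commits.

8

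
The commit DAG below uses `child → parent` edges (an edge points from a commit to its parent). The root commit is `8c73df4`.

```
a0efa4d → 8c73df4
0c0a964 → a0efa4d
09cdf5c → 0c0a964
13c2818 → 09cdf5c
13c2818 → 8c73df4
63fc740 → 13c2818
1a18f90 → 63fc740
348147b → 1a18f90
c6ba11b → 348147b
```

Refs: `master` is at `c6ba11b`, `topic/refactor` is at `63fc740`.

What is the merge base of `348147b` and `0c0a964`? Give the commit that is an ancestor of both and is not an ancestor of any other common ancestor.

Ancestors of 348147b: {09cdf5c, 0c0a964, 13c2818, 1a18f90, 348147b, 63fc740, 8c73df4, a0efa4d}.
Ancestors of 0c0a964: {0c0a964, 8c73df4, a0efa4d}.
Common ancestors: {0c0a964, 8c73df4, a0efa4d}.
Among these, 0c0a964 is not an ancestor of any other common ancestor — it is the merge base.

0c0a964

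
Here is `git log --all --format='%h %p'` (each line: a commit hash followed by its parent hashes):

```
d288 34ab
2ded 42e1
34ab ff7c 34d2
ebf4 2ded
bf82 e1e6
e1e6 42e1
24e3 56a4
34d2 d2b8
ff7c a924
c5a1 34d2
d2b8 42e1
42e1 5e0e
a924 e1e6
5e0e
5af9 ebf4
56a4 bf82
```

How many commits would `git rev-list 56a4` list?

Walking parent pointers from 56a4: reachable set = {42e1, 56a4, 5e0e, bf82, e1e6}.
That is 5 commits.

5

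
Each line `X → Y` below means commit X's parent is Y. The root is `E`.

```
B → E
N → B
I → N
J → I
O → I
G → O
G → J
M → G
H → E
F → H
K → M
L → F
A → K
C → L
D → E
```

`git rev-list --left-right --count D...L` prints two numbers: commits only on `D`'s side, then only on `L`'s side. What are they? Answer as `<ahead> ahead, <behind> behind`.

Reachable from D: {D, E}.
Reachable from L: {E, F, H, L}.
Only in D's history (ahead): {D} — 1.
Only in L's history (behind): {F, H, L} — 3.

1 ahead, 3 behind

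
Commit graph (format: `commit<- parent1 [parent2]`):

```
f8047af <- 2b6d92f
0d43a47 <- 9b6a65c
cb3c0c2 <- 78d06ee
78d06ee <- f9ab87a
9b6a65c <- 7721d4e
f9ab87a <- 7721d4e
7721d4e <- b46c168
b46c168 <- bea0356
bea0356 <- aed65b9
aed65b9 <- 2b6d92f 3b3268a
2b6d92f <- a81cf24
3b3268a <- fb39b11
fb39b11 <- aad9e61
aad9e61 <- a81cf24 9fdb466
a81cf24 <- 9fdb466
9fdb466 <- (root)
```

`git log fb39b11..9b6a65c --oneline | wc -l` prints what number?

Reachable from 9b6a65c: {2b6d92f, 3b3268a, 7721d4e, 9b6a65c, 9fdb466, a81cf24, aad9e61, aed65b9, b46c168, bea0356, fb39b11}.
Reachable from fb39b11: {9fdb466, a81cf24, aad9e61, fb39b11}.
In 9b6a65c's history but not fb39b11's: {2b6d92f, 3b3268a, 7721d4e, 9b6a65c, aed65b9, b46c168, bea0356} — 7 commits.

7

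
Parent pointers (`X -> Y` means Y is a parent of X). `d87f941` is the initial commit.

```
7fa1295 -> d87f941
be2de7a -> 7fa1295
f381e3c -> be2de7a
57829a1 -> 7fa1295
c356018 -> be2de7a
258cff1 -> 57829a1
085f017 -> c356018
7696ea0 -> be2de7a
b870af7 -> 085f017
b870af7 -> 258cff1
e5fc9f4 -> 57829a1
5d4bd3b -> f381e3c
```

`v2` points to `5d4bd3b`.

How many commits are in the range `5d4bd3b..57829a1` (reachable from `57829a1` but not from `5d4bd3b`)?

Reachable from 57829a1: {57829a1, 7fa1295, d87f941}.
Reachable from 5d4bd3b: {5d4bd3b, 7fa1295, be2de7a, d87f941, f381e3c}.
In 57829a1's history but not 5d4bd3b's: {57829a1} — 1 commit.

1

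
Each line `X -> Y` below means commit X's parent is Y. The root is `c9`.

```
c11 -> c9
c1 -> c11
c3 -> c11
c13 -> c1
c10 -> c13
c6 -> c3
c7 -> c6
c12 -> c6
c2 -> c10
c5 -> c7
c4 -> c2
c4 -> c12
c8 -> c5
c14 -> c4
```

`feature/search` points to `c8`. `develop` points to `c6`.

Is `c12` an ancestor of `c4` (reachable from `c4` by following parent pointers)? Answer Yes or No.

Ancestors of c4 (commits reachable by following parents): {c1, c10, c11, c12, c13, c2, c3, c4, c6, c9}.
c12 is in that set, so it is an ancestor of c4.

Yes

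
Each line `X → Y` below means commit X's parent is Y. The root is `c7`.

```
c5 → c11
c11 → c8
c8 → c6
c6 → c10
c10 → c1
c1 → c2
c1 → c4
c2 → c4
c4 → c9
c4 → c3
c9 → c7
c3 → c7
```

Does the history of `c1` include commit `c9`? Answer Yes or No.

Ancestors of c1 (commits reachable by following parents): {c1, c2, c3, c4, c7, c9}.
c9 is in that set, so it is an ancestor of c1.

Yes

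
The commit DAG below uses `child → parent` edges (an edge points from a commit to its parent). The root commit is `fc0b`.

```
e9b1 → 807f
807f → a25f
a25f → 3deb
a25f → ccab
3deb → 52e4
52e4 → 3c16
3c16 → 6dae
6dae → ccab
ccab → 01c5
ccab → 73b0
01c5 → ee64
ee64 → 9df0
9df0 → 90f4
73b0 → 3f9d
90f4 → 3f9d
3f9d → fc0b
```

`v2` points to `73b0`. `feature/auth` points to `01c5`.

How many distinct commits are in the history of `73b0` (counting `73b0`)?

3

Walking parent pointers from 73b0: reachable set = {3f9d, 73b0, fc0b}.
That is 3 commits.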